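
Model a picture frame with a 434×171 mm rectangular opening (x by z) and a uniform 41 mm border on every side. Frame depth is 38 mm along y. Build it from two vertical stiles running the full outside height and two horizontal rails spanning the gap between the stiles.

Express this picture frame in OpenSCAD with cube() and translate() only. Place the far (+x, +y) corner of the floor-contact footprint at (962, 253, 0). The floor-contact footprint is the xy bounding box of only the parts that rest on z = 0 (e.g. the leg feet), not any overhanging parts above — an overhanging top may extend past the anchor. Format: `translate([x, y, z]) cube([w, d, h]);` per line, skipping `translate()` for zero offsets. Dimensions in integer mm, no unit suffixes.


translate([446, 215, 0]) cube([41, 38, 253]);
translate([921, 215, 0]) cube([41, 38, 253]);
translate([487, 215, 0]) cube([434, 38, 41]);
translate([487, 215, 212]) cube([434, 38, 41]);


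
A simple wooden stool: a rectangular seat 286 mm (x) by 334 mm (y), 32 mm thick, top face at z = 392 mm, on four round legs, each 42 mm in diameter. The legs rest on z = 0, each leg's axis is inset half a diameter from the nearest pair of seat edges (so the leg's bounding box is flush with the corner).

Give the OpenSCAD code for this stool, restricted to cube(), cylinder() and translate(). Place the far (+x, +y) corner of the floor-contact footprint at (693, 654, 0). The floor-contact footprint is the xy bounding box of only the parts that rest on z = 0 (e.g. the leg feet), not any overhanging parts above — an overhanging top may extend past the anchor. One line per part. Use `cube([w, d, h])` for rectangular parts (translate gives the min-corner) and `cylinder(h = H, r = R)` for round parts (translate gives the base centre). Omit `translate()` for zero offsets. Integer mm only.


translate([407, 320, 360]) cube([286, 334, 32]);
translate([428, 341, 0]) cylinder(h = 360, r = 21);
translate([672, 341, 0]) cylinder(h = 360, r = 21);
translate([428, 633, 0]) cylinder(h = 360, r = 21);
translate([672, 633, 0]) cylinder(h = 360, r = 21);


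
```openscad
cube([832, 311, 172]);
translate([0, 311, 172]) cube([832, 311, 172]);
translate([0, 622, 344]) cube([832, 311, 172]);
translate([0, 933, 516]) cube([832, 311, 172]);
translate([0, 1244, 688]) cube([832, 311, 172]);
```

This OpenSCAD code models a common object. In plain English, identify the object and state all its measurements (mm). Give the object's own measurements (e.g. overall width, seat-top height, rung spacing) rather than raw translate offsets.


A straight staircase of 5 solid steps. Each step is 832 mm wide (x), 311 mm deep (y, the going) and 172 mm tall (the rise). The first step rests on the floor; each subsequent step sits one going further in +y and one rise higher in +z, directly behind and above the previous step with no overlap.


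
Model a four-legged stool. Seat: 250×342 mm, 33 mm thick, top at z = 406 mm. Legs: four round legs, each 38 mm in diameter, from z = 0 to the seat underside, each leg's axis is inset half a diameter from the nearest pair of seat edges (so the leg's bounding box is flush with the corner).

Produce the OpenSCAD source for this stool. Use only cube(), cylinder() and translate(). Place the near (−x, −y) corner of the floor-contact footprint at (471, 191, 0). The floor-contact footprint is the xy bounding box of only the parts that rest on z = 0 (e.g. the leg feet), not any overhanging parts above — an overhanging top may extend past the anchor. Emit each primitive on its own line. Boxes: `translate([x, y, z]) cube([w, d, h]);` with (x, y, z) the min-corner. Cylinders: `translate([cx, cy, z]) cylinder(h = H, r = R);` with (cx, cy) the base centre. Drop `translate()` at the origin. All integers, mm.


translate([471, 191, 373]) cube([250, 342, 33]);
translate([490, 210, 0]) cylinder(h = 373, r = 19);
translate([702, 210, 0]) cylinder(h = 373, r = 19);
translate([490, 514, 0]) cylinder(h = 373, r = 19);
translate([702, 514, 0]) cylinder(h = 373, r = 19);


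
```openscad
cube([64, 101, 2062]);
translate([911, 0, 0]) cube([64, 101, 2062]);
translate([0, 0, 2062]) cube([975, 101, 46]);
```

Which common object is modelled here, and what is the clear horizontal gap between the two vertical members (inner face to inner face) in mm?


A door frame. The clear opening width is 847 mm.

Two 2062 mm tall posts with a header on top — a door frame. The left jamb is 64 mm wide at x = 0; the right jamb starts at x = 911. The clear opening is 911 − 64 = 847 mm.


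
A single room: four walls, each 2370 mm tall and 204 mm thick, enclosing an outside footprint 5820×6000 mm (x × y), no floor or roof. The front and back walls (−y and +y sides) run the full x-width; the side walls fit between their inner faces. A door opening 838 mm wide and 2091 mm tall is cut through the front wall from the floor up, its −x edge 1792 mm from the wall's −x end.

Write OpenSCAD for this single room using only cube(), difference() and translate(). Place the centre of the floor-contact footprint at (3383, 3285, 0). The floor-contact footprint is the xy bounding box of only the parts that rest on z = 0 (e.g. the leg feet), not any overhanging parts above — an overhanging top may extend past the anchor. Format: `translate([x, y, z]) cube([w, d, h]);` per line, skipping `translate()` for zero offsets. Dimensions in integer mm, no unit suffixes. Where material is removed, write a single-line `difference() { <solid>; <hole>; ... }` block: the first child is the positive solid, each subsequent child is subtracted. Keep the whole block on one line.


difference() { translate([473, 285, 0]) cube([5820, 204, 2370]); translate([2265, 285, 0]) cube([838, 204, 2091]); }
translate([473, 6081, 0]) cube([5820, 204, 2370]);
translate([473, 489, 0]) cube([204, 5592, 2370]);
translate([6089, 489, 0]) cube([204, 5592, 2370]);


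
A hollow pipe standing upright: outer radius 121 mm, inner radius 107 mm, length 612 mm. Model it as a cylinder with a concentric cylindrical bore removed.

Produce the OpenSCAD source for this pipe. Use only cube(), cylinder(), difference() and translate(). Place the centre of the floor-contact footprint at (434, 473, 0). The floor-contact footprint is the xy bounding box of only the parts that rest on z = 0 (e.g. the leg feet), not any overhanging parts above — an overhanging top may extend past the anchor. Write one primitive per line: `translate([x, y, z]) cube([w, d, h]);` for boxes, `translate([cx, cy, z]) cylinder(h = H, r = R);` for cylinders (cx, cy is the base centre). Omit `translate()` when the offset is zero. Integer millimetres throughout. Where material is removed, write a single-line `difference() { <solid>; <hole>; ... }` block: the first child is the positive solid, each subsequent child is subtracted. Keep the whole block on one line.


difference() { translate([434, 473, 0]) cylinder(h = 612, r = 121); translate([434, 473, 0]) cylinder(h = 612, r = 107); }


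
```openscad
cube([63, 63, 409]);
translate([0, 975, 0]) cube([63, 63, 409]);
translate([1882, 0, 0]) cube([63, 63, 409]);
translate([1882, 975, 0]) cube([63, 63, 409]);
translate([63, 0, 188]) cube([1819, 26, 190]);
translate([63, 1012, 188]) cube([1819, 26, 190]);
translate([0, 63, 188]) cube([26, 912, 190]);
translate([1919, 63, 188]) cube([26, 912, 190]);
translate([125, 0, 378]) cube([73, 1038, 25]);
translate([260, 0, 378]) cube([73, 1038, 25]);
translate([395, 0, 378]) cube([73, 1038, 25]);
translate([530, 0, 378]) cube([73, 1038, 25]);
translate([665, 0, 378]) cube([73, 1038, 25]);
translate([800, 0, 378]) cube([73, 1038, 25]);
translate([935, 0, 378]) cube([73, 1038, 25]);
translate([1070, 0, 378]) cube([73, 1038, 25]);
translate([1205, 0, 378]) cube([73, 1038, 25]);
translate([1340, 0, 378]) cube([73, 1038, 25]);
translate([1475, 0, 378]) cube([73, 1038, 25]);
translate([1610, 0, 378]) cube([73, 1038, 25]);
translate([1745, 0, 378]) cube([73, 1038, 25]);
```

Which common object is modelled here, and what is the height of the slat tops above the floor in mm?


A bed frame. The slat-top height is 403 mm.

Four posts, four rails, and a row of slats — a bed frame. Slats sit on the rails at z = 188 + 190 = 378; with slat thickness 25, the top is 403 mm.


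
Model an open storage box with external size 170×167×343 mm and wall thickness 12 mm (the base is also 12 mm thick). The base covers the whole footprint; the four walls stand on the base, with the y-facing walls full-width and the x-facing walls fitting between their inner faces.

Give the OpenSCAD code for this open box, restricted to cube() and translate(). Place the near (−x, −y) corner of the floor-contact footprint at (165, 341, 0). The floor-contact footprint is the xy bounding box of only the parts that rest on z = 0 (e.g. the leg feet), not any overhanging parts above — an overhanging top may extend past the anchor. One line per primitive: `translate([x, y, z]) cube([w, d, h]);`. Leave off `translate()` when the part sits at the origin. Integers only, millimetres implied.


translate([165, 341, 0]) cube([170, 167, 12]);
translate([165, 341, 12]) cube([170, 12, 331]);
translate([165, 496, 12]) cube([170, 12, 331]);
translate([165, 353, 12]) cube([12, 143, 331]);
translate([323, 353, 12]) cube([12, 143, 331]);


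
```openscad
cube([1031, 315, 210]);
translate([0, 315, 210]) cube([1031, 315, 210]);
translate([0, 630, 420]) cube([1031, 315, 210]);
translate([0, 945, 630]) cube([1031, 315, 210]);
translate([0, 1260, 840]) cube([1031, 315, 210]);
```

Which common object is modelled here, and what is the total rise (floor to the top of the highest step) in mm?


A staircase. The total rise is 1050 mm.

5 identical blocks, each offset up and back from the previous — a staircase. Each step is 210 mm tall and there are 5 of them, so the total rise is 5 × 210 = 1050 mm.


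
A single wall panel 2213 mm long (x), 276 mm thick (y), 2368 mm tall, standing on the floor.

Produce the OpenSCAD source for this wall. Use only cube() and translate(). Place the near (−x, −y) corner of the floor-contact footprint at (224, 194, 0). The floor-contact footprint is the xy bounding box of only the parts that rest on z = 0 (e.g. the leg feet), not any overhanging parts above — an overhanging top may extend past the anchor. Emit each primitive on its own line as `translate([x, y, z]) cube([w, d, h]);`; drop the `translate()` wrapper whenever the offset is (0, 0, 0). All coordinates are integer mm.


translate([224, 194, 0]) cube([2213, 276, 2368]);


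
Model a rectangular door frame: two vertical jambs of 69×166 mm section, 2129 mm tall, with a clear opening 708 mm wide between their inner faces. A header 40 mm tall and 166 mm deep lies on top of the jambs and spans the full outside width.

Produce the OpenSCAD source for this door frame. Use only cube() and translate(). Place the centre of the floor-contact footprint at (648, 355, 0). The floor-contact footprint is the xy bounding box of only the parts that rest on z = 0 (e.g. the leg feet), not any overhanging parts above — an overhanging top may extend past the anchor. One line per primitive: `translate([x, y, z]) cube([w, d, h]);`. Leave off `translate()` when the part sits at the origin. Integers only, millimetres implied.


translate([225, 272, 0]) cube([69, 166, 2129]);
translate([1002, 272, 0]) cube([69, 166, 2129]);
translate([225, 272, 2129]) cube([846, 166, 40]);


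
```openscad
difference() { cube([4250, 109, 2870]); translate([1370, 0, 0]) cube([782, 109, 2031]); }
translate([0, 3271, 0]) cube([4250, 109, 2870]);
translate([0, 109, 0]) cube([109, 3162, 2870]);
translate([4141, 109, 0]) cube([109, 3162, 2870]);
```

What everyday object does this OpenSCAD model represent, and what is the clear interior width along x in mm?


A single room. The interior width is 4032 mm.

Four walls enclosing a rectangle with a door in the front wall — a room. Outside width 4250 minus two 109 mm walls gives 4032 mm.


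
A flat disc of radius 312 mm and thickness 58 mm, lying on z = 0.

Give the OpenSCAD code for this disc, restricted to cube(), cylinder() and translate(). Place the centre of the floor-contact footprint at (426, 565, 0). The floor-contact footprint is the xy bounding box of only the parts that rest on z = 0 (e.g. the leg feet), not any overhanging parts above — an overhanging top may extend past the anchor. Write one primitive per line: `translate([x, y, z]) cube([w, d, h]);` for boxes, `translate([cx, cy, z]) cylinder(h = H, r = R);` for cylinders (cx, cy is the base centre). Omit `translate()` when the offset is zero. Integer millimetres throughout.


translate([426, 565, 0]) cylinder(h = 58, r = 312);


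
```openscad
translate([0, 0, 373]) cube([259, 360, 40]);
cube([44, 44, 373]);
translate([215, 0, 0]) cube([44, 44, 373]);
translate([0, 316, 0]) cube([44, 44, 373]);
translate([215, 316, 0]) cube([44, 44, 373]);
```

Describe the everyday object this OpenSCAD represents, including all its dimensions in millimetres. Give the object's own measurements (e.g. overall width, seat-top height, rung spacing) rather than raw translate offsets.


A four-legged stool. The seat is a 259×360×40 mm slab whose top surface is at z = 413 mm; four square legs, each 44×44 mm in cross-section, run from the floor (z = 0) to the underside of the seat, each flush with a corner of the seat.


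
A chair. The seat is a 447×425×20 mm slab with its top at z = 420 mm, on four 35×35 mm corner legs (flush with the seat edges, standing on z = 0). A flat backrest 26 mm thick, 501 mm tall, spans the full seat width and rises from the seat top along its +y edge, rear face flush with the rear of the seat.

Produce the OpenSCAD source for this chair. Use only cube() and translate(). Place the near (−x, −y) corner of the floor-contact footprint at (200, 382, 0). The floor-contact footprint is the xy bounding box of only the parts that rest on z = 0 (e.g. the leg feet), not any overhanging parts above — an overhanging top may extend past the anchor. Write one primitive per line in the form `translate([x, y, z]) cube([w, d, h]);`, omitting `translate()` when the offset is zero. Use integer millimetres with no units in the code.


// leg_h = 420 - 20 = 400
translate([200, 382, 400]) cube([447, 425, 20]);
translate([200, 382, 0]) cube([35, 35, 400]);
translate([612, 382, 0]) cube([35, 35, 400]);
translate([200, 772, 0]) cube([35, 35, 400]);
translate([612, 772, 0]) cube([35, 35, 400]);
translate([200, 781, 420]) cube([447, 26, 501]);


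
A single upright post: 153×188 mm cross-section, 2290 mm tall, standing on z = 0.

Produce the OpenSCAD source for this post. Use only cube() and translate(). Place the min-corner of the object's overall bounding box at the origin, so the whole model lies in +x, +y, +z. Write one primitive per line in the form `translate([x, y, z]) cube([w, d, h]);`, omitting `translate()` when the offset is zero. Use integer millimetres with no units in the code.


cube([153, 188, 2290]);


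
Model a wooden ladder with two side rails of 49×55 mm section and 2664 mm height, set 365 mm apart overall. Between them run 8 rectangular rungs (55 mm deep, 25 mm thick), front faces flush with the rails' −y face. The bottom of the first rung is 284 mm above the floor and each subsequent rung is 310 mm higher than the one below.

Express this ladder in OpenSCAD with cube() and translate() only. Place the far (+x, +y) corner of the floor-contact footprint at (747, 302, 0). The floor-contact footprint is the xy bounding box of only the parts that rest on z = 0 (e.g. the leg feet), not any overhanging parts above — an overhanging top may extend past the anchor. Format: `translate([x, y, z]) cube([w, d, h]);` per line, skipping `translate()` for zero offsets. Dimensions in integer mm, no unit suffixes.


// rung span = 365 - 2*49 = 267
// rung[k] z = 284 + k*310
translate([382, 247, 0]) cube([49, 55, 2664]);
translate([698, 247, 0]) cube([49, 55, 2664]);
translate([431, 247, 284]) cube([267, 55, 25]);
translate([431, 247, 594]) cube([267, 55, 25]);
translate([431, 247, 904]) cube([267, 55, 25]);
translate([431, 247, 1214]) cube([267, 55, 25]);
translate([431, 247, 1524]) cube([267, 55, 25]);
translate([431, 247, 1834]) cube([267, 55, 25]);
translate([431, 247, 2144]) cube([267, 55, 25]);
translate([431, 247, 2454]) cube([267, 55, 25]);


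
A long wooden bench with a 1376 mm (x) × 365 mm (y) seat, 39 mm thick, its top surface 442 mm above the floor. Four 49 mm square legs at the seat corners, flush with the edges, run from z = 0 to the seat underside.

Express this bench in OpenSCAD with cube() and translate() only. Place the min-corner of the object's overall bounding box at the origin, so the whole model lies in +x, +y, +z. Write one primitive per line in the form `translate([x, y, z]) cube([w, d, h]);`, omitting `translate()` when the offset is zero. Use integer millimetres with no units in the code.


translate([0, 0, 403]) cube([1376, 365, 39]);
cube([49, 49, 403]);
translate([0, 316, 0]) cube([49, 49, 403]);
translate([1327, 0, 0]) cube([49, 49, 403]);
translate([1327, 316, 0]) cube([49, 49, 403]);


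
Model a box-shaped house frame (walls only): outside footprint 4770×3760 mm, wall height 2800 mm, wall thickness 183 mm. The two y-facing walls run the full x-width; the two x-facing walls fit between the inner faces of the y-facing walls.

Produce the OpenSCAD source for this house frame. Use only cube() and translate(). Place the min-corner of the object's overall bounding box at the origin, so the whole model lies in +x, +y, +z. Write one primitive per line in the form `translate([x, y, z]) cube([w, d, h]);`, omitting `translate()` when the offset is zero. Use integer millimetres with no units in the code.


cube([4770, 183, 2800]);
translate([0, 3577, 0]) cube([4770, 183, 2800]);
translate([0, 183, 0]) cube([183, 3394, 2800]);
translate([4587, 183, 0]) cube([183, 3394, 2800]);


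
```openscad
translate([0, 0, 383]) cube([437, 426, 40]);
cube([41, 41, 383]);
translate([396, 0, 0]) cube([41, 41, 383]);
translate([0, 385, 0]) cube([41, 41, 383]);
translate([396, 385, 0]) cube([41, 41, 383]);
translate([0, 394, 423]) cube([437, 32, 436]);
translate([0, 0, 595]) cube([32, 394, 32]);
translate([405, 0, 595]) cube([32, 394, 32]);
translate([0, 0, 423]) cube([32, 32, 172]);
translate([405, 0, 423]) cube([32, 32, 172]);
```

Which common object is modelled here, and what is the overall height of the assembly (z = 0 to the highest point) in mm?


A chair. The overall height is 859 mm.

A slab on four corner posts with a tall panel at the back — a chair. The seat slab sits at z = 383 with thickness 40, and the 436 mm backrest starts at the seat top, so the overall height is 383 + 40 + 436 = 859 mm.


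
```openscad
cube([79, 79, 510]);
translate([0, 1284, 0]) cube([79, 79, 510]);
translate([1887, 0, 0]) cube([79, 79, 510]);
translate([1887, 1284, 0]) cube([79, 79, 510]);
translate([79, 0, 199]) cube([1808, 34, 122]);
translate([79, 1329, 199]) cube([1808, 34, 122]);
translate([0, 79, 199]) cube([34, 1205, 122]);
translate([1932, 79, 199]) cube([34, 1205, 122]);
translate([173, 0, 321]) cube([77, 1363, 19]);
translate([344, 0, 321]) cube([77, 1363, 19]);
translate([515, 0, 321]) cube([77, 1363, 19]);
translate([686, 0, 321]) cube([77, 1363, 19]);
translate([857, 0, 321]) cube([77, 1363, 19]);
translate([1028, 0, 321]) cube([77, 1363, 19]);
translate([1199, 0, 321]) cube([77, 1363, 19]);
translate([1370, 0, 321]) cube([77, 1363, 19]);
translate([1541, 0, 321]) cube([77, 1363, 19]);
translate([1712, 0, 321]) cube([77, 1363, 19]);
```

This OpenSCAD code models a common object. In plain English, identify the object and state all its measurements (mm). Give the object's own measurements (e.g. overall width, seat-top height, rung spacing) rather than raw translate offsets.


A bed frame 1966 mm long (x) by 1363 mm wide (y). Four 79×79 mm corner posts, 510 mm tall, at the corners of the footprint. Four rails of 34 mm thickness and 122 mm height run between adjacent posts with their undersides at z = 199 mm, their outer faces flush with the outside of the frame (the two x-running rails run between the posts' inner faces; the two y-running rails run between the posts' inner faces). 10 slats, each 77 mm wide (x) and 19 mm thick, lie across the top of the two x-running rails, running the full 1363 mm width of the frame in y; along x they sit between the end posts with a 94 mm gap after the −x posts and between neighbouring slats, leaving 98 mm before the +x posts.


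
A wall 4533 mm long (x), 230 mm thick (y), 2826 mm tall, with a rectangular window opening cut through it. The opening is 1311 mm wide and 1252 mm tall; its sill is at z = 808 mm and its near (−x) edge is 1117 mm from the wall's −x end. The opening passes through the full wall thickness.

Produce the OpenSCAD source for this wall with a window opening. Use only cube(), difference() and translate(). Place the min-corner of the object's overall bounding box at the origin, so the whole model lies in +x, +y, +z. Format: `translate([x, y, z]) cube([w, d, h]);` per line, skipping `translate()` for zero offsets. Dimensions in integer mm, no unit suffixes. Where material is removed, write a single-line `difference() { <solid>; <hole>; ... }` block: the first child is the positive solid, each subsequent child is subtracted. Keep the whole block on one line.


difference() { cube([4533, 230, 2826]); translate([1117, 0, 808]) cube([1311, 230, 1252]); }


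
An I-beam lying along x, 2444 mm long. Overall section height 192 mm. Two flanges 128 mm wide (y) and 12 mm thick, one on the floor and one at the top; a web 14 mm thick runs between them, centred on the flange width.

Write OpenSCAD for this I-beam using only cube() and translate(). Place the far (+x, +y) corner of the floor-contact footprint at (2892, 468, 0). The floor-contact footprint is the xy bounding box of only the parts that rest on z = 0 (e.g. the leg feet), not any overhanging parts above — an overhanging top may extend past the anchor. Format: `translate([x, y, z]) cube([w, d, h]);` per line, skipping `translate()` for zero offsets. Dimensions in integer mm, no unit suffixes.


translate([448, 340, 0]) cube([2444, 128, 12]);
translate([448, 397, 12]) cube([2444, 14, 168]);
translate([448, 340, 180]) cube([2444, 128, 12]);


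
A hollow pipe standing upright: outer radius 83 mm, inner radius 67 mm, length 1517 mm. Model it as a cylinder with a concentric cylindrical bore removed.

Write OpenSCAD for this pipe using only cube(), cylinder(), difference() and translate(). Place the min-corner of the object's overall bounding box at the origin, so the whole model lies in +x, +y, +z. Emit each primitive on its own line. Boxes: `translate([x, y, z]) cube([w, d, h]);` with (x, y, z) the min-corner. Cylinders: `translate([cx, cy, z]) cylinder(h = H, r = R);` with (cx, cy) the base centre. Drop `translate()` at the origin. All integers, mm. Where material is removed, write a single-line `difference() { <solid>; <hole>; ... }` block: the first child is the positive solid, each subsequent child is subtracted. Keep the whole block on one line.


difference() { translate([83, 83, 0]) cylinder(h = 1517, r = 83); translate([83, 83, 0]) cylinder(h = 1517, r = 67); }


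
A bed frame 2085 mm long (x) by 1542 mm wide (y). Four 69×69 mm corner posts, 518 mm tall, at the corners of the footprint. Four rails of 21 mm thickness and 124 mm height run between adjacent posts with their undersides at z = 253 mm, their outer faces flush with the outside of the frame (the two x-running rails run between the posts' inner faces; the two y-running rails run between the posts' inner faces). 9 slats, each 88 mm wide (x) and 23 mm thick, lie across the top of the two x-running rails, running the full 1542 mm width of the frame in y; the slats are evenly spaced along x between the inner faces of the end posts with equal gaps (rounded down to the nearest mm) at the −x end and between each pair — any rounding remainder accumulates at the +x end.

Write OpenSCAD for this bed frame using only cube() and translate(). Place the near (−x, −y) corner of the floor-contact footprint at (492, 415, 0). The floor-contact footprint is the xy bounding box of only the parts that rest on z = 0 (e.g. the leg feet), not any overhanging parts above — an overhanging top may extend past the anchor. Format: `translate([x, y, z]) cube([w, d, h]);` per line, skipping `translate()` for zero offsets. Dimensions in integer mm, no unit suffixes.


// slat z = rail_z + rail_h = 253 + 124 = 377
// slat gap = ⌊(1947 − 9·88) / 10⌋ = 115
translate([492, 415, 0]) cube([69, 69, 518]);
translate([492, 1888, 0]) cube([69, 69, 518]);
translate([2508, 415, 0]) cube([69, 69, 518]);
translate([2508, 1888, 0]) cube([69, 69, 518]);
translate([561, 415, 253]) cube([1947, 21, 124]);
translate([561, 1936, 253]) cube([1947, 21, 124]);
translate([492, 484, 253]) cube([21, 1404, 124]);
translate([2556, 484, 253]) cube([21, 1404, 124]);
translate([676, 415, 377]) cube([88, 1542, 23]);
translate([879, 415, 377]) cube([88, 1542, 23]);
translate([1082, 415, 377]) cube([88, 1542, 23]);
translate([1285, 415, 377]) cube([88, 1542, 23]);
translate([1488, 415, 377]) cube([88, 1542, 23]);
translate([1691, 415, 377]) cube([88, 1542, 23]);
translate([1894, 415, 377]) cube([88, 1542, 23]);
translate([2097, 415, 377]) cube([88, 1542, 23]);
translate([2300, 415, 377]) cube([88, 1542, 23]);


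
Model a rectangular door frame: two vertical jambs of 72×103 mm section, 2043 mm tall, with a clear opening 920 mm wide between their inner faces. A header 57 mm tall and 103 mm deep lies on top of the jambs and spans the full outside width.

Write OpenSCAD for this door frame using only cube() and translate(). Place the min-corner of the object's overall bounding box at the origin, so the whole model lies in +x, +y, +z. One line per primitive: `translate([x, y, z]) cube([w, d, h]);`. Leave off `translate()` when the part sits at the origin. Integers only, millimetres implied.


cube([72, 103, 2043]);
translate([992, 0, 0]) cube([72, 103, 2043]);
translate([0, 0, 2043]) cube([1064, 103, 57]);


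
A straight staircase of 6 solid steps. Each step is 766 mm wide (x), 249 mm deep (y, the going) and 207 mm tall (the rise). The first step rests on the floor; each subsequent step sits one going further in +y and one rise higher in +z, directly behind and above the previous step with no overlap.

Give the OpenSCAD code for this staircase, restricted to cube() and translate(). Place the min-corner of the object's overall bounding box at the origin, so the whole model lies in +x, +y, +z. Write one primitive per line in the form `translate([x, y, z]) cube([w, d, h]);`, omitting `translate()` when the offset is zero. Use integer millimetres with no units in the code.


cube([766, 249, 207]);
translate([0, 249, 207]) cube([766, 249, 207]);
translate([0, 498, 414]) cube([766, 249, 207]);
translate([0, 747, 621]) cube([766, 249, 207]);
translate([0, 996, 828]) cube([766, 249, 207]);
translate([0, 1245, 1035]) cube([766, 249, 207]);


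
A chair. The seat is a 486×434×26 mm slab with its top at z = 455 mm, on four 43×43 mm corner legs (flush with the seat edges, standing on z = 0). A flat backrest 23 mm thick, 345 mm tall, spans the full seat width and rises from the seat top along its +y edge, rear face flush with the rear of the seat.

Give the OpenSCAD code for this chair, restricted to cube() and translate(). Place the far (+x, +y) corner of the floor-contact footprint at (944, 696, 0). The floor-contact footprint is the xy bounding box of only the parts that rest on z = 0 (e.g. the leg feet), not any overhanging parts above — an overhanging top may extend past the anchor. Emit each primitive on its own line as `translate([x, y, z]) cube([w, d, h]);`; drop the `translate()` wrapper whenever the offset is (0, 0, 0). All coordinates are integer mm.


translate([458, 262, 429]) cube([486, 434, 26]);
translate([458, 262, 0]) cube([43, 43, 429]);
translate([901, 262, 0]) cube([43, 43, 429]);
translate([458, 653, 0]) cube([43, 43, 429]);
translate([901, 653, 0]) cube([43, 43, 429]);
translate([458, 673, 455]) cube([486, 23, 345]);


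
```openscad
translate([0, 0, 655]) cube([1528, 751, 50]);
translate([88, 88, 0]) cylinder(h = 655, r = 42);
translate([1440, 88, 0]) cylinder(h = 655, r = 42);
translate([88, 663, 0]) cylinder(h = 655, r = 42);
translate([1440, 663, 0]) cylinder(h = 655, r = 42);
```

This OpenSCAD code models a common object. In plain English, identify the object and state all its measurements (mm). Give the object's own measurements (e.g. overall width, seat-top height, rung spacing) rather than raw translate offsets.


A rectangular dining table. The top is 1528×751×50 mm with its upper surface at z = 705 mm. It stands on four round legs of 84 mm diameter, each leg's bounding box inset 46 mm from the nearest pair of top edges, running from the floor to the underside of the top.


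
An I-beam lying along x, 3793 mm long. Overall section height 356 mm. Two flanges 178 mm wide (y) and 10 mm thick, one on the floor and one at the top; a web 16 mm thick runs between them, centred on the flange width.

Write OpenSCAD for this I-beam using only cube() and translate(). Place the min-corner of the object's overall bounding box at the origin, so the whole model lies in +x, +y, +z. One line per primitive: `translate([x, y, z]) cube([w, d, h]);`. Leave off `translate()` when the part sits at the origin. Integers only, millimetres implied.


cube([3793, 178, 10]);
translate([0, 81, 10]) cube([3793, 16, 336]);
translate([0, 0, 346]) cube([3793, 178, 10]);


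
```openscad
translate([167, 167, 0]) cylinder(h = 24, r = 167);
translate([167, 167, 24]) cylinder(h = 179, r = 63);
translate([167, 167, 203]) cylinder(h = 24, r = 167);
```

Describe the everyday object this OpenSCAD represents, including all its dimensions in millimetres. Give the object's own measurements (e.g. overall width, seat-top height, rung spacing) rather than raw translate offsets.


A spool: two coaxial disc flanges of radius 167 mm and thickness 24 mm, joined by a core cylinder of radius 63 mm and height 179 mm. The lower flange rests on z = 0 and the three cylinders share a vertical axis.


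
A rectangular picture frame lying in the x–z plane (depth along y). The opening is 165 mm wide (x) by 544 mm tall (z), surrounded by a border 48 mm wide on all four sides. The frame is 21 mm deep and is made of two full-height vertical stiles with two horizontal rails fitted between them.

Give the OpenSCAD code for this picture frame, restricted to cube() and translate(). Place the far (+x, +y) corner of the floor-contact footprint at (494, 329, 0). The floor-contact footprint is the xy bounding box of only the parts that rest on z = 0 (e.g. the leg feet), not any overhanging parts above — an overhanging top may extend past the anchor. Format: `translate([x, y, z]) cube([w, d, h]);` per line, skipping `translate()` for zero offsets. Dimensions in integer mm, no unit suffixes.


translate([233, 308, 0]) cube([48, 21, 640]);
translate([446, 308, 0]) cube([48, 21, 640]);
translate([281, 308, 0]) cube([165, 21, 48]);
translate([281, 308, 592]) cube([165, 21, 48]);


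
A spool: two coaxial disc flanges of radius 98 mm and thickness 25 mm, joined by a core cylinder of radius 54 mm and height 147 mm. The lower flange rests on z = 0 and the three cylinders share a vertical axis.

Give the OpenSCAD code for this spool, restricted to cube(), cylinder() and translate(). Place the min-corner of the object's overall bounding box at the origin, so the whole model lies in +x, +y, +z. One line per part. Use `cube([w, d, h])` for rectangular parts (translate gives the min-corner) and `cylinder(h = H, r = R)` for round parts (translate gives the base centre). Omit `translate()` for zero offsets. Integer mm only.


translate([98, 98, 0]) cylinder(h = 25, r = 98);
translate([98, 98, 25]) cylinder(h = 147, r = 54);
translate([98, 98, 172]) cylinder(h = 25, r = 98);


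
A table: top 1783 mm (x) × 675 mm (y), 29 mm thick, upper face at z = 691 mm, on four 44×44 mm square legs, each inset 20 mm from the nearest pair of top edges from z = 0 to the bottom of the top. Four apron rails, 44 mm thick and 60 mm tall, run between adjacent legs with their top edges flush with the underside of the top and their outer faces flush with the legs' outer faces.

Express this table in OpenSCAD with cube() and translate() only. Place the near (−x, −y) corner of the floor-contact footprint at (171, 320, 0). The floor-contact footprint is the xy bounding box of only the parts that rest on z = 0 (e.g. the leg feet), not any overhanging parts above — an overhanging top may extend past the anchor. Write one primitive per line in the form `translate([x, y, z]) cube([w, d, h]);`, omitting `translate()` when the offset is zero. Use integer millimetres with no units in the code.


translate([151, 300, 662]) cube([1783, 675, 29]);
translate([171, 320, 0]) cube([44, 44, 662]);
translate([1870, 320, 0]) cube([44, 44, 662]);
translate([171, 911, 0]) cube([44, 44, 662]);
translate([1870, 911, 0]) cube([44, 44, 662]);
translate([215, 320, 602]) cube([1655, 44, 60]);
translate([215, 911, 602]) cube([1655, 44, 60]);
translate([171, 364, 602]) cube([44, 547, 60]);
translate([1870, 364, 602]) cube([44, 547, 60]);


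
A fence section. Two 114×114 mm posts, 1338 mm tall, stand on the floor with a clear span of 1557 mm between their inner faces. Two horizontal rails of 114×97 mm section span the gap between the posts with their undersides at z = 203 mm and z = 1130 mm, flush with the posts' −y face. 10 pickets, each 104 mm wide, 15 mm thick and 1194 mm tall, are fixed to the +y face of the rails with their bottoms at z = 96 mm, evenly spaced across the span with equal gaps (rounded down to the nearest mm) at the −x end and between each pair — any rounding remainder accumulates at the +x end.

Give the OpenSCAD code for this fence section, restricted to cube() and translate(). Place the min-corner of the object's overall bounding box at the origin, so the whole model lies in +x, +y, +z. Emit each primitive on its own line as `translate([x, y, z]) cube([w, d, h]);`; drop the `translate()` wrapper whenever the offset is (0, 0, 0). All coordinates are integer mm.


cube([114, 114, 1338]);
translate([1671, 0, 0]) cube([114, 114, 1338]);
translate([114, 0, 203]) cube([1557, 114, 97]);
translate([114, 0, 1130]) cube([1557, 114, 97]);
translate([161, 114, 96]) cube([104, 15, 1194]);
translate([312, 114, 96]) cube([104, 15, 1194]);
translate([463, 114, 96]) cube([104, 15, 1194]);
translate([614, 114, 96]) cube([104, 15, 1194]);
translate([765, 114, 96]) cube([104, 15, 1194]);
translate([916, 114, 96]) cube([104, 15, 1194]);
translate([1067, 114, 96]) cube([104, 15, 1194]);
translate([1218, 114, 96]) cube([104, 15, 1194]);
translate([1369, 114, 96]) cube([104, 15, 1194]);
translate([1520, 114, 96]) cube([104, 15, 1194]);


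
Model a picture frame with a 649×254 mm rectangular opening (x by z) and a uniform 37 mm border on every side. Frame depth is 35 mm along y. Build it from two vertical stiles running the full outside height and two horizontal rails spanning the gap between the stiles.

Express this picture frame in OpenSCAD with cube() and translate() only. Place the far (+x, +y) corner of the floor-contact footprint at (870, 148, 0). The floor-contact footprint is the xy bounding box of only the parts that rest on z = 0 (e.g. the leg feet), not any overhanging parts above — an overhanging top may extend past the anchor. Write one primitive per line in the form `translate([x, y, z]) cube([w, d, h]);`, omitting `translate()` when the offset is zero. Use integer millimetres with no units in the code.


translate([147, 113, 0]) cube([37, 35, 328]);
translate([833, 113, 0]) cube([37, 35, 328]);
translate([184, 113, 0]) cube([649, 35, 37]);
translate([184, 113, 291]) cube([649, 35, 37]);


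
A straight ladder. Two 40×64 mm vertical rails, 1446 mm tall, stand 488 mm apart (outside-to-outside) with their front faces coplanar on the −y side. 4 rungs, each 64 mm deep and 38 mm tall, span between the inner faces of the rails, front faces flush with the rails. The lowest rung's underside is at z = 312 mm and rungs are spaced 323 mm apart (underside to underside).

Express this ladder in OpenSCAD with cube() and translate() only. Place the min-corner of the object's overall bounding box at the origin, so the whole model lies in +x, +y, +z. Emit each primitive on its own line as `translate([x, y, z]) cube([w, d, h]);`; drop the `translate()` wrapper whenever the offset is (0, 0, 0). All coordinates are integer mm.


// rung span = 488 - 2*40 = 408
// rung[k] z = 312 + k*323
cube([40, 64, 1446]);
translate([448, 0, 0]) cube([40, 64, 1446]);
translate([40, 0, 312]) cube([408, 64, 38]);
translate([40, 0, 635]) cube([408, 64, 38]);
translate([40, 0, 958]) cube([408, 64, 38]);
translate([40, 0, 1281]) cube([408, 64, 38]);


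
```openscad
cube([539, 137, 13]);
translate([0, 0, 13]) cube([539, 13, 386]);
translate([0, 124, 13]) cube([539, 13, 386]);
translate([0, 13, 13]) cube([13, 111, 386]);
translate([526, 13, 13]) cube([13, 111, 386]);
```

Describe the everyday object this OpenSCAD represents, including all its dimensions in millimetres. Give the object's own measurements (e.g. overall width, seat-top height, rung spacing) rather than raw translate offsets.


An open-topped rectangular box: outside dimensions 539×137×399 mm, with a uniform wall and base thickness of 13 mm. The base is a full 539×137 slab on the floor; four walls sit on top of the base. The front and back walls (the −y and +y sides) span the full width; the two side walls fit between them.


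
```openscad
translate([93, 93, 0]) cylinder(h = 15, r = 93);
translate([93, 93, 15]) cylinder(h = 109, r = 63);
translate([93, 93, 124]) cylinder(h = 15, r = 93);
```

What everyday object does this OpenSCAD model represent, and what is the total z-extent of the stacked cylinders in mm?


A spool. The overall height is 139 mm.

Three coaxial cylinders, large–small–large — a spool. Two 15 mm flanges and a 109 mm core give 15 + 109 + 15 = 139 mm.


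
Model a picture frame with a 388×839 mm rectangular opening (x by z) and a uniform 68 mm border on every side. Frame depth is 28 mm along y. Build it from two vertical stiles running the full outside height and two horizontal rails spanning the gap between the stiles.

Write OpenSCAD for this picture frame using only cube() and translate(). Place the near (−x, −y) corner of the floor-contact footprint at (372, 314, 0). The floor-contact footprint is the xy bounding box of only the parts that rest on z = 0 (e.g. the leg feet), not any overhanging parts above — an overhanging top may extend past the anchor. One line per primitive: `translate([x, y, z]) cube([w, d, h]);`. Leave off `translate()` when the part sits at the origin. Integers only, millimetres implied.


translate([372, 314, 0]) cube([68, 28, 975]);
translate([828, 314, 0]) cube([68, 28, 975]);
translate([440, 314, 0]) cube([388, 28, 68]);
translate([440, 314, 907]) cube([388, 28, 68]);


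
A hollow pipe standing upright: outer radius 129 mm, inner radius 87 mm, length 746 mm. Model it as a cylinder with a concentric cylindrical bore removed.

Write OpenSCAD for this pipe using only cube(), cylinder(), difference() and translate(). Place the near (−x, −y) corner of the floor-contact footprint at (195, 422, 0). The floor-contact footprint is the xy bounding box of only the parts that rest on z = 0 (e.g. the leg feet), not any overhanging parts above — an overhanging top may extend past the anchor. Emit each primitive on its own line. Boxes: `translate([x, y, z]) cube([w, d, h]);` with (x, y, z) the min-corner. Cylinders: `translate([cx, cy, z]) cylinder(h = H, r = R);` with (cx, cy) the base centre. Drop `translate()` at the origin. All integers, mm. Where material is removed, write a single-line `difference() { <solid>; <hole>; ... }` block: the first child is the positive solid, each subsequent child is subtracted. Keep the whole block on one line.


difference() { translate([324, 551, 0]) cylinder(h = 746, r = 129); translate([324, 551, 0]) cylinder(h = 746, r = 87); }
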